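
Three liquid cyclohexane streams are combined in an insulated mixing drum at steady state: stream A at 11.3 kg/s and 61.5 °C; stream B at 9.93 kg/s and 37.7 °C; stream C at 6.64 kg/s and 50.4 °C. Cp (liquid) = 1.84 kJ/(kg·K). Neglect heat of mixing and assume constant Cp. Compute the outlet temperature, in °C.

T_out = 50.4 °C

Adiabatic, steady state ⇒ Σ ṁᵢCp,ᵢ(T_out − Tᵢ) = 0
T_out = Σ ṁᵢCp,ᵢTᵢ / Σ ṁᵢCp,ᵢ
      = 2583.3 / 51.281 = 50.376 °C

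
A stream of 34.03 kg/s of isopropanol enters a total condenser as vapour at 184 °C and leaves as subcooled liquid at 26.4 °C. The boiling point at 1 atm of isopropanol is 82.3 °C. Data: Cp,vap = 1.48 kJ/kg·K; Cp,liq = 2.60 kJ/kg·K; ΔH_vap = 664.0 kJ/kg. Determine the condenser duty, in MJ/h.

vapour 184→82.3 °C: -150.52 kJ/kg
condensation at 82.3 °C: -664 kJ/kg
liquid 82.3→26.4 °C: -145.34 kJ/kg
Δh = -150.52 + -664 + -145.34 = -959.86 kJ/kg
Q = ṁ·Δh = 34.03 kg/s × -959.86 kJ/kg = -32664 kJ/s
|Q| = 32664 kW = 117590 MJ/h

Q_c = 118000 MJ/h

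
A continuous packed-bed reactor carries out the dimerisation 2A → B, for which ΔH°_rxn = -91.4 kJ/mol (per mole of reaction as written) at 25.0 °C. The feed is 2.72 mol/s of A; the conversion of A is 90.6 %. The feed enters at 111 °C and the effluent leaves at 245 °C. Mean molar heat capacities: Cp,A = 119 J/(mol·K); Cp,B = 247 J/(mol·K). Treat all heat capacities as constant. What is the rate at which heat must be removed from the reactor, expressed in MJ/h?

Extent of reaction ξ = 0.906 × 2.72 / 2 = 1.2322 mol/s
Reaction term: ξ·ΔH°_rxn = 1.2322 × -91.4 = -112.62 kJ/s
Sensible, feed 111→25 °C: -27.836 kJ/s
Outlet flows (mol/s): A 0.25568, B 1.2322
Sensible, products 25→245 °C: 73.649 kJ/s
Q = ΔH = -66.807 kJ/s = -66.807 kW
Heat removed = 240.5 MJ/h

Q_out = 241 MJ/h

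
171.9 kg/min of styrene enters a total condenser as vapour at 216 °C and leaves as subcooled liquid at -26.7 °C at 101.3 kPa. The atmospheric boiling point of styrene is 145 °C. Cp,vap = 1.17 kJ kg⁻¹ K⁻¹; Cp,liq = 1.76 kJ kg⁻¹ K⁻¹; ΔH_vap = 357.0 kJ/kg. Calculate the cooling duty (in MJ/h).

Q_c = 7660 MJ/h

vapour 216→145 °C: -83.07 kJ/kg
condensation at 145 °C: -357 kJ/kg
liquid 145→-26.7 °C: -302.19 kJ/kg
Δh = -83.07 + -357 + -302.19 = -742.26 kJ/kg
Q = ṁ·Δh = 171.9 kg/min × -742.26 kJ/kg = -127590 kJ/min
|Q| = 2126.6 kW = 7655.7 MJ/h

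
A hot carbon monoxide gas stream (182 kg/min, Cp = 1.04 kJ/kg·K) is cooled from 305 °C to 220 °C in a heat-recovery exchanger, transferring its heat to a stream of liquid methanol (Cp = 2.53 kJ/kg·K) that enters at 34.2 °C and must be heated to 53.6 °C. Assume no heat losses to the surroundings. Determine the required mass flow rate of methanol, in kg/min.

ṁ_c = 328 kg/min

Heat released by hot stream: Q = 182 × 1.04 × (305 − 220) = 16089 kJ/min
Energy balance on cold side (adiabatic exchanger): Q = ṁ_c·Cp_c·(T_c,out − T_c,in)
ṁ_c = 16089 / [2.53 × (53.6 − 34.2)] = 327.79 kg/min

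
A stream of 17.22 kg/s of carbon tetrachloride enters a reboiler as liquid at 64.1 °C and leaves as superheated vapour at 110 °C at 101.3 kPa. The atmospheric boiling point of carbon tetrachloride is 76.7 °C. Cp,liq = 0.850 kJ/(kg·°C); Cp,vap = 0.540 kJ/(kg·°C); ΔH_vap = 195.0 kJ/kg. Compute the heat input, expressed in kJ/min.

liquid 64.1→76.7 °C: 10.71 kJ/kg
vaporisation at 76.7 °C: 195 kJ/kg
vapour 76.7→110 °C: 17.982 kJ/kg
Δh = 10.71 + 195 + 17.982 = 223.69 kJ/kg
Q = ṁ·Δh = 17.22 kg/s × 223.69 kJ/kg = 3852 kJ/s
|Q| = 3852 kW = 231120 kJ/min

Q = 231000 kJ/min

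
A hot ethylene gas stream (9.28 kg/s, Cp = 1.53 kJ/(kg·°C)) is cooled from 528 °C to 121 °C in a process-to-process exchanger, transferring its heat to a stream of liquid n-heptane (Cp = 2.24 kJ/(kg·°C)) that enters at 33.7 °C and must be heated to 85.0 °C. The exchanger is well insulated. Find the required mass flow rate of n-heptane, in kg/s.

Heat released by hot stream: Q = 9.28 × 1.53 × (528 − 121) = 5778.7 kJ/s
Energy balance on cold side (adiabatic exchanger): Q = ṁ_c·Cp_c·(T_c,out − T_c,in)
ṁ_c = 5778.7 / [2.24 × (85.0 − 33.7)] = 50.288 kg/s

ṁ_c = 50.3 kg/s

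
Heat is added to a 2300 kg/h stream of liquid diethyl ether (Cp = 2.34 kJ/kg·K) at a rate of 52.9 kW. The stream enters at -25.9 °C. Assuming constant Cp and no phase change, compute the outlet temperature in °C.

Q = 52.9 kW = 190440 kJ/h
ΔT = Q/(ṁ·Cp) = 190440/(2300×2.34) = 35.385 K
T_out = -25.9 + 35.385 = 9.4846 °C

T_out = 9.48 °C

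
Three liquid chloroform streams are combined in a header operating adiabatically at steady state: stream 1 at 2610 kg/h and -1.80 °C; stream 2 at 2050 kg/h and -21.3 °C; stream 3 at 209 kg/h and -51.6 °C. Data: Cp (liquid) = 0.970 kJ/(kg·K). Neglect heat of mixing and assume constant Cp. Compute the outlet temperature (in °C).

T_out = -12.1 °C

Energy balance with Q = 0: Σ ṁᵢCp,ᵢ(T_out − Tᵢ) = 0
Σ ṁᵢCp,ᵢTᵢ = 2610×0.970×-1.80 + 2050×0.970×-21.3 + 209×0.970×-51.6 = -57373
Σ ṁᵢCp,ᵢ = 2610×0.970 + 2050×0.970 + 209×0.970 = 4722.9
T_out = -57373 / 4722.9 = -12.148 °C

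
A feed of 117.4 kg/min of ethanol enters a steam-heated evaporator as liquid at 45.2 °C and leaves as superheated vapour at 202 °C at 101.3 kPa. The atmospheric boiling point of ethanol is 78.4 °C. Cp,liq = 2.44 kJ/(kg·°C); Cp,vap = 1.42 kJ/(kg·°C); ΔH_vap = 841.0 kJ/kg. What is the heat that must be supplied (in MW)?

liquid 45.2→78.4 °C: 81.008 kJ/kg
vaporisation at 78.4 °C: 841 kJ/kg
vapour 78.4→202 °C: 175.51 kJ/kg
Δh = 81.008 + 841 + 175.51 = 1097.5 kJ/kg
Q = ṁ·Δh = 117.4 kg/min × 1097.5 kJ/kg = 128850 kJ/min
|Q| = 2147.5 kW = 2.1475 MW

Q = 2.15 MW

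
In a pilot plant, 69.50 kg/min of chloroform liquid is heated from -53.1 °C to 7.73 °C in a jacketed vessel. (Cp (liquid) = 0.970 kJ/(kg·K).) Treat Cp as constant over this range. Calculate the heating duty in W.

Q = ṁ·Cp·ΔT = 69.50 × 0.970 × (7.73 − -53.1) = 4100.9 kJ/min
Converting: 4100.9 / 60 s = 68.348 kW
Heating duty = 68348 W

Q = 68300 W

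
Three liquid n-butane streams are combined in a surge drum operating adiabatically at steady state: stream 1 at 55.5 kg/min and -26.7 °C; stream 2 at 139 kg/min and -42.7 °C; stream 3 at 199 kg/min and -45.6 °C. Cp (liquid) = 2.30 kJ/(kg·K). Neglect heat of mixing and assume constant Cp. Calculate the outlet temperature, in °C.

T_out = -41.9 °C

No heat crosses the boundary, so H_out = H_in.
Σ ṁᵢCp,ᵢTᵢ = 55.5×2.30×-26.7 + 139×2.30×-42.7 + 199×2.30×-45.6 = -37931
Σ ṁᵢCp,ᵢ = 55.5×2.30 + 139×2.30 + 199×2.30 = 905.05
T_out = -37931 / 905.05 = -41.91 °C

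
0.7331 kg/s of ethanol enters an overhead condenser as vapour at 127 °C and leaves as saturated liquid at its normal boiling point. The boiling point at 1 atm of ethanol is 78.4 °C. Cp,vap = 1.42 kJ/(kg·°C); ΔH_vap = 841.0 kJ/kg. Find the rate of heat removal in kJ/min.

vapour 127→78.4 °C: -69.012 kJ/kg
condensation at 78.4 °C: -841 kJ/kg
Δh = -69.012 + -841 = -910.01 kJ/kg
Q = ṁ·Δh = 0.7331 kg/s × -910.01 kJ/kg = -667.13 kJ/s
|Q| = 667.13 kW = 40028 kJ/min

Q_c = 40000 kJ/min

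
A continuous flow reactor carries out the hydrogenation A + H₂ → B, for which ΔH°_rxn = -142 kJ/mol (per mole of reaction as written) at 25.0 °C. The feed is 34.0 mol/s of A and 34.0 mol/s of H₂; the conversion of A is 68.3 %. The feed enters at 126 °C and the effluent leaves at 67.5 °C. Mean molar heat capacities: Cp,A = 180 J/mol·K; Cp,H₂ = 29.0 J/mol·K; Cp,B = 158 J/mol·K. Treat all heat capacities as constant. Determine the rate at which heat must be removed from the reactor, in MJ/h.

Extent of reaction ξ = 0.683 × 34.0 = 23.222 mol/s
Reaction term: ξ·ΔH°_rxn = 23.222 × -142 = -3297.5 kJ/s
Sensible, feed 126→25 °C: -717.71 kJ/s
Outlet flows (mol/s): A 10.778, H₂ 10.778, B 23.222
Sensible, products 25→67.5 °C: 251.67 kJ/s
Q = ΔH = -3763.6 kJ/s = -3763.6 kW
Heat removed = 13549 MJ/h

Q_out = 13500 MJ/h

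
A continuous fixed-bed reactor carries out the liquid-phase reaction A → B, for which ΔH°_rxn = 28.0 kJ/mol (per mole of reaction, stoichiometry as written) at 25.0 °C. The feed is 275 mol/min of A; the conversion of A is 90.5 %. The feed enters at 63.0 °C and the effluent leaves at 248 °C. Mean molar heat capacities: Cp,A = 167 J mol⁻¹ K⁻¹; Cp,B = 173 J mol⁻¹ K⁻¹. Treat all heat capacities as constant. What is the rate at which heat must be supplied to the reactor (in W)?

Q_in = 263000 W

Extent of reaction ξ = 0.905 × 275 = 248.88 mol/min
Reaction term: ξ·ΔH°_rxn = 248.88 × 28.0 = 6968.5 kJ/min
Sensible, feed 63.0→25 °C: -1745.2 kJ/min
Outlet flows (mol/min): A 26.125, B 248.88
Sensible, products 25→248 °C: 10574 kJ/min
Q = ΔH = 15798 kJ/min = 263.29 kW
Heat supplied = 263290 W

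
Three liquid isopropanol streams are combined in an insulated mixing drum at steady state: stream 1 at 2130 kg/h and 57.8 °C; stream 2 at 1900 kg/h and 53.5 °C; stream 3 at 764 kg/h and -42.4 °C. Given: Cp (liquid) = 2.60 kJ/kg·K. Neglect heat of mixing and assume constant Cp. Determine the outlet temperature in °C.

T_out = 40.1 °C

Energy balance with Q = 0: Σ ṁᵢCp,ᵢ(T_out − Tᵢ) = 0
T_out = Σ ṁᵢCp,ᵢTᵢ / Σ ṁᵢCp,ᵢ
      = 500160 / 12464 = 40.127 °C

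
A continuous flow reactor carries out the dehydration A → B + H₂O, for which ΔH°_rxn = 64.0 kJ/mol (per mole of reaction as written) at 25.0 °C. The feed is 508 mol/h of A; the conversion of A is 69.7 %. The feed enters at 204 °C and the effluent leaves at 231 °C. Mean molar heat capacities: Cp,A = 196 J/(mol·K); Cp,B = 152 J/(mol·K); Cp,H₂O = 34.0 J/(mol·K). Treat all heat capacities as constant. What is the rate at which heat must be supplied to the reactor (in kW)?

Q_in = 6.84 kW

Extent of reaction ξ = 0.697 × 508 = 354.08 mol/h
Reaction term: ξ·ΔH°_rxn = 354.08 × 64.0 = 22661 kJ/h
Sensible, feed 204→25 °C: -17823 kJ/h
Outlet flows (mol/h): A 153.92, B 354.08, H₂O 354.08
Sensible, products 25→231 °C: 19782 kJ/h
Q = ΔH = 24620 kJ/h = 6.8388 kW
Heat supplied = 6.8388 kW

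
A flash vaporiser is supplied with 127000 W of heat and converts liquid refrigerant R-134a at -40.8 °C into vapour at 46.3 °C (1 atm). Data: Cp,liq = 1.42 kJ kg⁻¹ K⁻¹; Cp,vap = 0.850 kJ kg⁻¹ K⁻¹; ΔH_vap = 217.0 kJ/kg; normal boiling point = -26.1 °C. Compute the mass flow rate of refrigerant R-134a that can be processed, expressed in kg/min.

ṁ = 25.4 kg/min

Δh = 1.42×(-26.1−-40.8) + 217.0 + 0.850×(46.3−-26.1) = 299.41 kJ/kg
Q = 127000 W = 127 kJ/s = 7620 kJ/min
ṁ = Q/Δh = 7620 / 299.41 = 25.45 kg/min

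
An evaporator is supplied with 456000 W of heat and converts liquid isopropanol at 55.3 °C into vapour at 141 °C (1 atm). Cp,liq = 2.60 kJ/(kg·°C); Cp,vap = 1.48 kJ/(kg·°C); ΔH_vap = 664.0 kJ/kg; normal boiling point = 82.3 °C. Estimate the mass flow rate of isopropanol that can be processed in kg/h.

Δh = 2.60×(82.3−55.3) + 664.0 + 1.48×(141−82.3) = 821.08 kJ/kg
Q = 456000 W = 456 kJ/s = 1.6416e+06 kJ/h
ṁ = Q/Δh = 1.6416e+06 / 821.08 = 1999.3 kg/h

ṁ = 2000 kg/h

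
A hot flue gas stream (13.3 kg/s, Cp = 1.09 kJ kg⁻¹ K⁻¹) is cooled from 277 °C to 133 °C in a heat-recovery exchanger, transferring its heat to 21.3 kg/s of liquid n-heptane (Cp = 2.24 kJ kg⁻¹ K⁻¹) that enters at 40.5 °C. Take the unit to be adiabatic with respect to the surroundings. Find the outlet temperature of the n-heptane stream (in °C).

Heat released by hot stream: Q = 13.3 × 1.09 × (277 − 133) = 2087.6 kJ/s
Energy balance on cold side (adiabatic exchanger): Q = ṁ_c·Cp_c·(T_c,out − T_c,in)
T_c,out = 40.5 + 2087.6/(21.3 × 2.24) = 84.254 °C

T_c,out = 84.3 °C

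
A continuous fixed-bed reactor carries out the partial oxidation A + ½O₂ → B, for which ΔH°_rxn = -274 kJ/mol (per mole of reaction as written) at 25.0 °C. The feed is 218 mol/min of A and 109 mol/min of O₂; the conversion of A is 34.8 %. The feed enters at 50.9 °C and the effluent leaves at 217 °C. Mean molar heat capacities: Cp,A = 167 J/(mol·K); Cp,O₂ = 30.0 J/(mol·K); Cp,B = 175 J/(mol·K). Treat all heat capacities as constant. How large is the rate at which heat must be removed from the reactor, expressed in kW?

Extent of reaction ξ = 0.348 × 218 = 75.864 mol/min
Reaction term: ξ·ΔH°_rxn = 75.864 × -274 = -20787 kJ/min
Sensible, feed 50.9→25 °C: -1027.6 kJ/min
Outlet flows (mol/min): A 142.14, O₂ 71.068, B 75.864
Sensible, products 25→217 °C: 7515.8 kJ/min
Q = ΔH = -14299 kJ/min = -238.31 kW
Heat removed = 238.31 kW

Q_out = 238 kW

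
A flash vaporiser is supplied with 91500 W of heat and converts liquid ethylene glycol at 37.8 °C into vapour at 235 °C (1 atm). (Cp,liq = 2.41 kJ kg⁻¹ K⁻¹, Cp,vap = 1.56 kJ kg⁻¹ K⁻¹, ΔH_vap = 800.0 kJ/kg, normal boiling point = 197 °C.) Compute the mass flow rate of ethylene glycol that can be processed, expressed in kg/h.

Δh = 2.41×(197−37.8) + 800.0 + 1.56×(235−197) = 1243 kJ/kg
Q = 91500 W = 91.5 kJ/s = 329400 kJ/h
ṁ = Q/Δh = 329400 / 1243 = 265.01 kg/h

ṁ = 265 kg/h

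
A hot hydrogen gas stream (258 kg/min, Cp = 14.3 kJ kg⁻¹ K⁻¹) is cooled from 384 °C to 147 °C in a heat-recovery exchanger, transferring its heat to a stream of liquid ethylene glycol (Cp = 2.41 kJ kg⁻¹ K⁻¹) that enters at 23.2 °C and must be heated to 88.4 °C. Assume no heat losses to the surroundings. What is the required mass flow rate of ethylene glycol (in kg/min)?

ṁ_c = 5560 kg/min

Heat released by hot stream: Q = 258 × 14.3 × (384 − 147) = 874390 kJ/min
Energy balance on cold side (adiabatic exchanger): Q = ṁ_c·Cp_c·(T_c,out − T_c,in)
ṁ_c = 874390 / [2.41 × (88.4 − 23.2)] = 5564.7 kg/min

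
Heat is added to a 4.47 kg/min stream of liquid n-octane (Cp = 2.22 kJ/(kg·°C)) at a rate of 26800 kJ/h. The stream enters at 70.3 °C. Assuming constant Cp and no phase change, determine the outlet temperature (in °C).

Q = 26800 kJ/h = 446.67 kJ/min
ΔT = Q/(ṁ·Cp) = 446.67/(4.47×2.22) = 45.011 K
T_out = 70.3 + 45.011 = 115.31 °C

T_out = 115 °C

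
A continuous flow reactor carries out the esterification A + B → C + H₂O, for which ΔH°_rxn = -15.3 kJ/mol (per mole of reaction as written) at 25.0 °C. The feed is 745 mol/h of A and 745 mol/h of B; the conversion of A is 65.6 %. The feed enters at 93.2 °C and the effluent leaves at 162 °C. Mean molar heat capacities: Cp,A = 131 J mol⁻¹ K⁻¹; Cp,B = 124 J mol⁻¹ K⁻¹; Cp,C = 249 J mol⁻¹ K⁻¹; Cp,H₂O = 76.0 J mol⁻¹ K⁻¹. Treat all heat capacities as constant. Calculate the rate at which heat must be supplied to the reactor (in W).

Extent of reaction ξ = 0.656 × 745 = 488.72 mol/h
Reaction term: ξ·ΔH°_rxn = 488.72 × -15.3 = -7477.4 kJ/h
Sensible, feed 93.2→25 °C: -12956 kJ/h
Outlet flows (mol/h): A 256.28, B 256.28, C 488.72, H₂O 488.72
Sensible, products 25→162 °C: 30713 kJ/h
Q = ΔH = 10280 kJ/h = 2.8555 kW
Heat supplied = 2855.5 W

Q_in = 2860 W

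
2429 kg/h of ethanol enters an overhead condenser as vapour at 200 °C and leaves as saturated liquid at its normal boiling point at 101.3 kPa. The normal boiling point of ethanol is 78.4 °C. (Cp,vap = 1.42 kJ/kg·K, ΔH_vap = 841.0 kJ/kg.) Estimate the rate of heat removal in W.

vapour 200→78.4 °C: -172.67 kJ/kg
condensation at 78.4 °C: -841 kJ/kg
Δh = -172.67 + -841 = -1013.7 kJ/kg
Q = ṁ·Δh = 2429 kg/h × -1013.7 kJ/kg = -2.4622e+06 kJ/h
|Q| = 683.95 kW = 683950 W

Q_c = 684000 W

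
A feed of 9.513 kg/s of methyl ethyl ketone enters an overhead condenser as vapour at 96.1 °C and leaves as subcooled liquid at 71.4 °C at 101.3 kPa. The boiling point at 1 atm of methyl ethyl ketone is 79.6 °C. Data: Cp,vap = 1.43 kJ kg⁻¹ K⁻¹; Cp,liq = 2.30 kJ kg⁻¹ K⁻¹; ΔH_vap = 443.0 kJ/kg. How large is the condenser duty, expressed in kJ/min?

Q_c = 277000 kJ/min

vapour 96.1→79.6 °C: -23.595 kJ/kg
condensation at 79.6 °C: -443 kJ/kg
liquid 79.6→71.4 °C: -18.86 kJ/kg
Δh = -23.595 + -443 + -18.86 = -485.45 kJ/kg
Q = ṁ·Δh = 9.513 kg/s × -485.45 kJ/kg = -4618.1 kJ/s
|Q| = 4618.1 kW = 277090 kJ/min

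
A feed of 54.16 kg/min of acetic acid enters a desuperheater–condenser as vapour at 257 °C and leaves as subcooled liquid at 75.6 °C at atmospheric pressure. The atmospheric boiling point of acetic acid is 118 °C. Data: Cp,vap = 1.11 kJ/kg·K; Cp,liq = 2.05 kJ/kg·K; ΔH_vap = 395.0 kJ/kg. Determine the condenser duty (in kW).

Q_c = 574 kW

vapour 257→118 °C: -154.29 kJ/kg
condensation at 118 °C: -395 kJ/kg
liquid 118→75.6 °C: -86.92 kJ/kg
Δh = -154.29 + -395 + -86.92 = -636.21 kJ/kg
Q = ṁ·Δh = 54.16 kg/min × -636.21 kJ/kg = -34457 kJ/min
|Q| = 574.29 kW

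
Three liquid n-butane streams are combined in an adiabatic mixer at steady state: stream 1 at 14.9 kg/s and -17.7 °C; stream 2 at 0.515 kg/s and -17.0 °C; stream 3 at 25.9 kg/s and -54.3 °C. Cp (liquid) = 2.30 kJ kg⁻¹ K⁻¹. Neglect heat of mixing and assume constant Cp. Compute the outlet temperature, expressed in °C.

T_out = -40.6 °C

Energy balance with Q = 0: Σ ṁᵢCp,ᵢ(T_out − Tᵢ) = 0
T_out = Σ ṁᵢCp,ᵢTᵢ / Σ ṁᵢCp,ᵢ
      = -3861.4 / 95.024 = -40.635 °C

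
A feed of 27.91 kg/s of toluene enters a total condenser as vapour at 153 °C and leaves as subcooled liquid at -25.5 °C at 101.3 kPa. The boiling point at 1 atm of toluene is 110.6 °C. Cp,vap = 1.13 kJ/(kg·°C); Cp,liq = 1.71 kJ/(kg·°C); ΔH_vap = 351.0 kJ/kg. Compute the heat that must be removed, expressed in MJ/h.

Q_c = 63500 MJ/h

vapour 153→110.6 °C: -47.912 kJ/kg
condensation at 110.6 °C: -351 kJ/kg
liquid 110.6→-25.5 °C: -232.73 kJ/kg
Δh = -47.912 + -351 + -232.73 = -631.64 kJ/kg
Q = ṁ·Δh = 27.91 kg/s × -631.64 kJ/kg = -17629 kJ/s
|Q| = 17629 kW = 63465 MJ/h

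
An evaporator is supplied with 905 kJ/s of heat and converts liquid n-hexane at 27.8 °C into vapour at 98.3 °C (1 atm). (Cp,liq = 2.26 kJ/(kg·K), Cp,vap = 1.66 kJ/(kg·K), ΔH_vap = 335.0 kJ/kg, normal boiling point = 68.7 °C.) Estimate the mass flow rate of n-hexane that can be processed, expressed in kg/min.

ṁ = 114 kg/min

Δh = 2.26×(68.7−27.8) + 335.0 + 1.66×(98.3−68.7) = 476.57 kJ/kg
Q = 905 kJ/s = 905 kJ/s = 54300 kJ/min
ṁ = Q/Δh = 54300 / 476.57 = 113.94 kg/min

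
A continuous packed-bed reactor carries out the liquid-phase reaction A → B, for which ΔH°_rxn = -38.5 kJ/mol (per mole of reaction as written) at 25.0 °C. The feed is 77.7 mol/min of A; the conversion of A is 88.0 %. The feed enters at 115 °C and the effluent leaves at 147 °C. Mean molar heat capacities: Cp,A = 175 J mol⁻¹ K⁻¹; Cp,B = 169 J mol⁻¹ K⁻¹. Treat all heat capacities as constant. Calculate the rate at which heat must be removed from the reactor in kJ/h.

Q_out = 135000 kJ/h

Extent of reaction ξ = 0.880 × 77.7 = 68.376 mol/min
Reaction term: ξ·ΔH°_rxn = 68.376 × -38.5 = -2632.5 kJ/min
Sensible, feed 115→25 °C: -1223.8 kJ/min
Outlet flows (mol/min): A 9.324, B 68.376
Sensible, products 25→147 °C: 1608.8 kJ/min
Q = ΔH = -2247.4 kJ/min = -37.457 kW
Heat removed = 134840 kJ/h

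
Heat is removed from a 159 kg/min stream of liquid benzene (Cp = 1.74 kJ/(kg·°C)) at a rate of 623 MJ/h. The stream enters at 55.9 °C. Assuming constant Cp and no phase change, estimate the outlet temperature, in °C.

Q = 623 MJ/h = 10383 kJ/min
ΔT = Q/(ṁ·Cp) = 10383/(159×1.74) = 37.531 K
T_out = 55.9 − 37.531 = 18.369 °C

T_out = 18.4 °C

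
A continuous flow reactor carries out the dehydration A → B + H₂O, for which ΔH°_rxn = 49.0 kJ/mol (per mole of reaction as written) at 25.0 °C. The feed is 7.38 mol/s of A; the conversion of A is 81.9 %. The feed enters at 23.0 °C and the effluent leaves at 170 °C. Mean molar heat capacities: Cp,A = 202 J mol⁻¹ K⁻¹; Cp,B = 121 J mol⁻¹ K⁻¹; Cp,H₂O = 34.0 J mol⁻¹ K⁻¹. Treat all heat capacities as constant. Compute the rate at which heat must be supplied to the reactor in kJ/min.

Q_in = 28400 kJ/min

Extent of reaction ξ = 0.819 × 7.38 = 6.0442 mol/s
Reaction term: ξ·ΔH°_rxn = 6.0442 × 49.0 = 296.17 kJ/s
Sensible, feed 23.0→25 °C: 2.9815 kJ/s
Outlet flows (mol/s): A 1.3358, B 6.0442, H₂O 6.0442
Sensible, products 25→170 °C: 174.97 kJ/s
Q = ΔH = 474.12 kJ/s = 474.12 kW
Heat supplied = 28447 kJ/min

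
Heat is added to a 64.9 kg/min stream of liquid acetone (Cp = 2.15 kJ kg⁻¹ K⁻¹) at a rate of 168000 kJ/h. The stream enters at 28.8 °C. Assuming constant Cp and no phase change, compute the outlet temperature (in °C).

T_out = 48.9 °C

Q = 168000 kJ/h = 2800 kJ/min
ΔT = Q/(ṁ·Cp) = 2800/(64.9×2.15) = 20.067 K
T_out = 28.8 + 20.067 = 48.867 °C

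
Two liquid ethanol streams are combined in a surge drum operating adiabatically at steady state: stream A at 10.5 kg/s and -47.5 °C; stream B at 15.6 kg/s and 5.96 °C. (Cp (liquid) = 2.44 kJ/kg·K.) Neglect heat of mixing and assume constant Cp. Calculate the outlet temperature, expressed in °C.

Energy balance with Q = 0: Σ ṁᵢCp,ᵢ(T_out − Tᵢ) = 0
Σ ṁᵢCp,ᵢTᵢ = 10.5×2.44×-47.5 + 15.6×2.44×5.96 = -990.09
Σ ṁᵢCp,ᵢ = 10.5×2.44 + 15.6×2.44 = 63.684
T_out = -990.09 / 63.684 = -15.547 °C

T_out = -15.5 °C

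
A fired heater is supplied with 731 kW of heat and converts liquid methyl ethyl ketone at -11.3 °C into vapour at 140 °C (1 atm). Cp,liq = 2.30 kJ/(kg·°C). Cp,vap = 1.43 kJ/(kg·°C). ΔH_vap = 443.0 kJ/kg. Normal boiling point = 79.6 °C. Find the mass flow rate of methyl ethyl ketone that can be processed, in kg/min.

ṁ = 59.4 kg/min

Δh = 2.30×(79.6−-11.3) + 443.0 + 1.43×(140−79.6) = 738.44 kJ/kg
Q = 731 kW = 731 kJ/s = 43860 kJ/min
ṁ = Q/Δh = 43860 / 738.44 = 59.395 kg/min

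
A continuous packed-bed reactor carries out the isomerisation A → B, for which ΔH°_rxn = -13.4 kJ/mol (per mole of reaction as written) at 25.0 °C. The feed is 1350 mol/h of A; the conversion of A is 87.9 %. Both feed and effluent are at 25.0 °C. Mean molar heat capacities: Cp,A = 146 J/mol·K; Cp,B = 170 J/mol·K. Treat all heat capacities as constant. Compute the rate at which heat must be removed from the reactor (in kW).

Extent of reaction ξ = 0.879 × 1350 = 1186.7 mol/h
Reaction term: ξ·ΔH°_rxn = 1186.7 × -13.4 = -15901 kJ/h
Q = ΔH = -15901 kJ/h = -4.417 kW
Heat removed = 4.417 kW

Q_out = 4.42 kW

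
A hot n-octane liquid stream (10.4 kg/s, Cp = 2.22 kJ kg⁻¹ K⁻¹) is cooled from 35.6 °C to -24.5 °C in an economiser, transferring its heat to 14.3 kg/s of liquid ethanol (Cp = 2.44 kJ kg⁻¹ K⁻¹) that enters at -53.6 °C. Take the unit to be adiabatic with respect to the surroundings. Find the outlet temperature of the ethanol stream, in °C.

Heat released by hot stream: Q = 10.4 × 2.22 × (35.6 − -24.5) = 1387.6 kJ/s
Energy balance on cold side (adiabatic exchanger): Q = ṁ_c·Cp_c·(T_c,out − T_c,in)
T_c,out = -53.6 + 1387.6/(14.3 × 2.44) = -13.832 °C

T_c,out = -13.8 °C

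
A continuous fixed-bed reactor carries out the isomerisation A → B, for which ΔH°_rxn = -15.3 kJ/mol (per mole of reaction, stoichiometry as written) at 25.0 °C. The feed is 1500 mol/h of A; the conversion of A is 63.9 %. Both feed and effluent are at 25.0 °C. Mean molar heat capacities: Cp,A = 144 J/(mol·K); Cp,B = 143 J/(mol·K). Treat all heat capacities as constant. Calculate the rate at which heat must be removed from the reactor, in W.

Q_out = 4070 W

Extent of reaction ξ = 0.639 × 1500 = 958.5 mol/h
Reaction term: ξ·ΔH°_rxn = 958.5 × -15.3 = -14665 kJ/h
Q = ΔH = -14665 kJ/h = -4.0736 kW
Heat removed = 4073.6 W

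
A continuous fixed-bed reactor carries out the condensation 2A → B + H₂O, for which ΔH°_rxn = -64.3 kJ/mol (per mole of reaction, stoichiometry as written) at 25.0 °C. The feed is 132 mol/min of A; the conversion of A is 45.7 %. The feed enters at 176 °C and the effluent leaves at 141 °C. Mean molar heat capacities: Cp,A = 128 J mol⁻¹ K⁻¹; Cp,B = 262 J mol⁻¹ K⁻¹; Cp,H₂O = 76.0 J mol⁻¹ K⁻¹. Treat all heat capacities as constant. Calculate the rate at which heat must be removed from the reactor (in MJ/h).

Q_out = 135 MJ/h

Extent of reaction ξ = 0.457 × 132 / 2 = 30.162 mol/min
Reaction term: ξ·ΔH°_rxn = 30.162 × -64.3 = -1939.4 kJ/min
Sensible, feed 176→25 °C: -2551.3 kJ/min
Outlet flows (mol/min): A 71.676, B 30.162, H₂O 30.162
Sensible, products 25→141 °C: 2246.8 kJ/min
Q = ΔH = -2243.9 kJ/min = -37.398 kW
Heat removed = 134.63 MJ/h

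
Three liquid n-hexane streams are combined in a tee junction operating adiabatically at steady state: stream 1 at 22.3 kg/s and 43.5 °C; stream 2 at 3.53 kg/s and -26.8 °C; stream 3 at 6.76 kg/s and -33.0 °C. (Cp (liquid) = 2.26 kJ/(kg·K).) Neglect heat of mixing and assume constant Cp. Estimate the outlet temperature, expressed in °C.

Energy balance with Q = 0: Σ ṁᵢCp,ᵢ(T_out − Tᵢ) = 0
T_out = Σ ṁᵢCp,ᵢTᵢ / Σ ṁᵢCp,ᵢ
      = 1474.3 / 73.653 = 20.017 °C

T_out = 20.0 °C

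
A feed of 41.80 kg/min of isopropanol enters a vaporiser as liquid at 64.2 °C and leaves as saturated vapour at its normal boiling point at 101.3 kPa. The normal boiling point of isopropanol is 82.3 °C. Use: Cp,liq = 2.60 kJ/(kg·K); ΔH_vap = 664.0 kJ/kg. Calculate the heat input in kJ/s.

Q = 495 kJ/s

liquid 64.2→82.3 °C: 47.06 kJ/kg
vaporisation at 82.3 °C: 664 kJ/kg
Δh = 47.06 + 664 = 711.06 kJ/kg
Q = ṁ·Δh = 41.80 kg/min × 711.06 kJ/kg = 29722 kJ/min
|Q| = 495.37 kW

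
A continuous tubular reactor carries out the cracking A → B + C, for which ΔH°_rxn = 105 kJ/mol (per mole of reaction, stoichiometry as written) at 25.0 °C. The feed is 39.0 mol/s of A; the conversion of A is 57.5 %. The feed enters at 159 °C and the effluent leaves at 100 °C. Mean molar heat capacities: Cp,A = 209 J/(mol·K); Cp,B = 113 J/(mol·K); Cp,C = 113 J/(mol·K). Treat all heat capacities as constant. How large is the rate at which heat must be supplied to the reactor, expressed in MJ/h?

Q_in = 6850 MJ/h

Extent of reaction ξ = 0.575 × 39.0 = 22.425 mol/s
Reaction term: ξ·ΔH°_rxn = 22.425 × 105 = 2354.6 kJ/s
Sensible, feed 159→25 °C: -1092.2 kJ/s
Outlet flows (mol/s): A 16.575, B 22.425, C 22.425
Sensible, products 25→100 °C: 639.92 kJ/s
Q = ΔH = 1902.3 kJ/s = 1902.3 kW
Heat supplied = 6848.3 MJ/h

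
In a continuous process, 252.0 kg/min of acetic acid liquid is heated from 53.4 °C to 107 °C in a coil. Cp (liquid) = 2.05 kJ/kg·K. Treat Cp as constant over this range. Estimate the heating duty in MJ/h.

Q = ṁ·Cp·ΔT = 252.0 × 2.05 × (107 − 53.4) = 27690 kJ/min
Converting: 27690 / 60 s = 461.5 kW
Heating duty = 1661.4 MJ/h

Q = 1660 MJ/h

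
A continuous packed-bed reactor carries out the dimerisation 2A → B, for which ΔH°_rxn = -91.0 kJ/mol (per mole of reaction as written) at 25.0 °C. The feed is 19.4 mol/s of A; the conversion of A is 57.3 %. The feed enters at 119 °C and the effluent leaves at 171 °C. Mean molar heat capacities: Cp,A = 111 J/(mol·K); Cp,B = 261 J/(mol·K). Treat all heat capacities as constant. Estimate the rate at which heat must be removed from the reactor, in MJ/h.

Extent of reaction ξ = 0.573 × 19.4 / 2 = 5.5581 mol/s
Reaction term: ξ·ΔH°_rxn = 5.5581 × -91.0 = -505.79 kJ/s
Sensible, feed 119→25 °C: -202.42 kJ/s
Outlet flows (mol/s): A 8.2838, B 5.5581
Sensible, products 25→171 °C: 346.04 kJ/s
Q = ΔH = -362.16 kJ/s = -362.16 kW
Heat removed = 1303.8 MJ/h

Q_out = 1300 MJ/h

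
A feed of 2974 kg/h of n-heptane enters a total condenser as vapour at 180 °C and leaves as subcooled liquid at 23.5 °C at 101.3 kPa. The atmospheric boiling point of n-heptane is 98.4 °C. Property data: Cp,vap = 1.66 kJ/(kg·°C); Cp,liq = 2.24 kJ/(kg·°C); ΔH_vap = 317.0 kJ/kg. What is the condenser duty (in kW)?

vapour 180→98.4 °C: -135.46 kJ/kg
condensation at 98.4 °C: -317 kJ/kg
liquid 98.4→23.5 °C: -167.78 kJ/kg
Δh = -135.46 + -317 + -167.78 = -620.23 kJ/kg
Q = ṁ·Δh = 2974 kg/h × -620.23 kJ/kg = -1.8446e+06 kJ/h
|Q| = 512.38 kW

Q_c = 512 kW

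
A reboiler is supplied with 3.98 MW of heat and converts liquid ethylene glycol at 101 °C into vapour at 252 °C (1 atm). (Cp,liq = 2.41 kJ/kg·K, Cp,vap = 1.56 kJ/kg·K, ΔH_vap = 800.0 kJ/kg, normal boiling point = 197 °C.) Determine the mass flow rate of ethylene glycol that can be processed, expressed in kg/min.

ṁ = 214 kg/min

Δh = 2.41×(197−101) + 800.0 + 1.56×(252−197) = 1117.2 kJ/kg
Q = 3.98 MW = 3980 kJ/s = 238800 kJ/min
ṁ = Q/Δh = 238800 / 1117.2 = 213.76 kg/min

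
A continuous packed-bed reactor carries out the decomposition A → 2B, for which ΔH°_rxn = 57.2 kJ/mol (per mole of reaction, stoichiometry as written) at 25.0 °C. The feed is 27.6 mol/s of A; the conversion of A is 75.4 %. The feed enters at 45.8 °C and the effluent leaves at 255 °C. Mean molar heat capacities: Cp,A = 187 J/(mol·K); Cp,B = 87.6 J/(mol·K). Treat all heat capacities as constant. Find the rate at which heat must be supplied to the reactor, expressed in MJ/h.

Q_in = 7970 MJ/h

Extent of reaction ξ = 0.754 × 27.6 = 20.81 mol/s
Reaction term: ξ·ΔH°_rxn = 20.81 × 57.2 = 1190.4 kJ/s
Sensible, feed 45.8→25 °C: -107.35 kJ/s
Outlet flows (mol/s): A 6.7896, B 41.621
Sensible, products 25→255 °C: 1130.6 kJ/s
Q = ΔH = 2213.6 kJ/s = 2213.6 kW
Heat supplied = 7969 MJ/h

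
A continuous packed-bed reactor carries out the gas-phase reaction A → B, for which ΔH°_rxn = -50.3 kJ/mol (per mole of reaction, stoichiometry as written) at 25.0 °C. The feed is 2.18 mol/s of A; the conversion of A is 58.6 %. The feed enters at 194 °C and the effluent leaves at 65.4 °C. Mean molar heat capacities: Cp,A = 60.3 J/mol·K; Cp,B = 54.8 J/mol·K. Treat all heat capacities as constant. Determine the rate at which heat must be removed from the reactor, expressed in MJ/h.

Q_out = 293 MJ/h

Extent of reaction ξ = 0.586 × 2.18 = 1.2775 mol/s
Reaction term: ξ·ΔH°_rxn = 1.2775 × -50.3 = -64.257 kJ/s
Sensible, feed 194→25 °C: -22.216 kJ/s
Outlet flows (mol/s): A 0.90252, B 1.2775
Sensible, products 25→65.4 °C: 5.0269 kJ/s
Q = ΔH = -81.446 kJ/s = -81.446 kW
Heat removed = 293.21 MJ/h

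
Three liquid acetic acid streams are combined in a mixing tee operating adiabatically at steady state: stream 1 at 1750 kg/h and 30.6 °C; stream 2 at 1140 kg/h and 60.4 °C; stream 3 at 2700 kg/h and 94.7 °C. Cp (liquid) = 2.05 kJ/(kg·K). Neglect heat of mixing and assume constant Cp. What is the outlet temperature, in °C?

No heat crosses the boundary, so H_out = H_in.
T_out = Σ ṁᵢCp,ᵢTᵢ / Σ ṁᵢCp,ᵢ
      = 775100 / 11459 = 67.638 °C

T_out = 67.6 °C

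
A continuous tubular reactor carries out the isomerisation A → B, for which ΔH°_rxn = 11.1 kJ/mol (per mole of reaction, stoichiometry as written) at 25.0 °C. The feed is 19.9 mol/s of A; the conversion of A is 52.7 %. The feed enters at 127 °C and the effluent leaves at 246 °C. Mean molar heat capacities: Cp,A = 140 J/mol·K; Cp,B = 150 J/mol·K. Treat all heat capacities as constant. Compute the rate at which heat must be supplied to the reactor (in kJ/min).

Extent of reaction ξ = 0.527 × 19.9 = 10.487 mol/s
Reaction term: ξ·ΔH°_rxn = 10.487 × 11.1 = 116.41 kJ/s
Sensible, feed 127→25 °C: -284.17 kJ/s
Outlet flows (mol/s): A 9.4127, B 10.487
Sensible, products 25→246 °C: 638.88 kJ/s
Q = ΔH = 471.12 kJ/s = 471.12 kW
Heat supplied = 28267 kJ/min

Q_in = 28300 kJ/min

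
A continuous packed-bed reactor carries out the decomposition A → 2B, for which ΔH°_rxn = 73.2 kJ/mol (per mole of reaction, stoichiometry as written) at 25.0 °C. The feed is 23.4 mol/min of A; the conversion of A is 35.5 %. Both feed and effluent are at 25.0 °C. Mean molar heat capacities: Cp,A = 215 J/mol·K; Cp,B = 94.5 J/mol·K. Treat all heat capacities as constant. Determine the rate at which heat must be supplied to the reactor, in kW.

Q_in = 10.1 kW

Extent of reaction ξ = 0.355 × 23.4 = 8.307 mol/min
Reaction term: ξ·ΔH°_rxn = 8.307 × 73.2 = 608.07 kJ/min
Q = ΔH = 608.07 kJ/min = 10.135 kW
Heat supplied = 10.135 kW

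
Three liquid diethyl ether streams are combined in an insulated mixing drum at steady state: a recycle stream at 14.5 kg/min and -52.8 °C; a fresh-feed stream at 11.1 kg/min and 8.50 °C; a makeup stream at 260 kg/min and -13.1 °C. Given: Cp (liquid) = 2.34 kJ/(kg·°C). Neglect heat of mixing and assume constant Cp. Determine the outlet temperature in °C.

T_out = -14.3 °C

Energy balance with Q = 0: Σ ṁᵢCp,ᵢ(T_out − Tᵢ) = 0
T_out = Σ ṁᵢCp,ᵢTᵢ / Σ ṁᵢCp,ᵢ
      = -9540.8 / 668.3 = -14.276 °C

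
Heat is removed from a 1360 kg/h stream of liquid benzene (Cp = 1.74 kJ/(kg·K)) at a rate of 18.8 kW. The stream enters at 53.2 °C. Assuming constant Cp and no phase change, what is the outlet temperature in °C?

T_out = 24.6 °C

Q = 18.8 kW = 67680 kJ/h
ΔT = Q/(ṁ·Cp) = 67680/(1360×1.74) = 28.6 K
T_out = 53.2 − 28.6 = 24.6 °C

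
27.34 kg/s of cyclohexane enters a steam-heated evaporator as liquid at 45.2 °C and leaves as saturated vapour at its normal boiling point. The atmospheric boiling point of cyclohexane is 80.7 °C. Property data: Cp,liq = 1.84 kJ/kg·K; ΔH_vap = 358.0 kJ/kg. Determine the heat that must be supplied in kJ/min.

liquid 45.2→80.7 °C: 65.32 kJ/kg
vaporisation at 80.7 °C: 358 kJ/kg
Δh = 65.32 + 358 = 423.32 kJ/kg
Q = ṁ·Δh = 27.34 kg/s × 423.32 kJ/kg = 11574 kJ/s
|Q| = 11574 kW = 694410 kJ/min

Q = 694000 kJ/min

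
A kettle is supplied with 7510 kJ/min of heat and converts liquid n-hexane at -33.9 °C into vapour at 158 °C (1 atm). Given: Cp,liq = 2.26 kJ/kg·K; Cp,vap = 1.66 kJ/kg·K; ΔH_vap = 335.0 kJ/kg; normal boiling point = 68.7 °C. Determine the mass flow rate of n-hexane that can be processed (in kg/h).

Δh = 2.26×(68.7−-33.9) + 335.0 + 1.66×(158−68.7) = 715.11 kJ/kg
Q = 7510 kJ/min = 125.17 kJ/s = 450600 kJ/h
ṁ = Q/Δh = 450600 / 715.11 = 630.11 kg/h

ṁ = 630 kg/h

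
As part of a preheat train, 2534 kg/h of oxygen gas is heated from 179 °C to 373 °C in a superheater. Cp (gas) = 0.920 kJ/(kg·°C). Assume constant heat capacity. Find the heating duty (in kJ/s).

Q = 126 kJ/s

Q = ṁ·Cp·ΔT = 2534 × 0.920 × (373 − 179) = 452270 kJ/h
Converting: 452270 / 3600 s = 125.63 kW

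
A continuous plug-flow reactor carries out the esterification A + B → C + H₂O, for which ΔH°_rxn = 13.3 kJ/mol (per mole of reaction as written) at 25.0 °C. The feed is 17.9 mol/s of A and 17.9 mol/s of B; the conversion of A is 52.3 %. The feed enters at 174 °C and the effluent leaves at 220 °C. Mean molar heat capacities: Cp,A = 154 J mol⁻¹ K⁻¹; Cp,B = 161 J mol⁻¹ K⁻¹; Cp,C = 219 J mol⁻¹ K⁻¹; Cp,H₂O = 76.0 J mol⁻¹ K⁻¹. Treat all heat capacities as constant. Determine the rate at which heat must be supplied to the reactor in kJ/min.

Extent of reaction ξ = 0.523 × 17.9 = 9.3617 mol/s
Reaction term: ξ·ΔH°_rxn = 9.3617 × 13.3 = 124.51 kJ/s
Sensible, feed 174→25 °C: -840.14 kJ/s
Outlet flows (mol/s): A 8.5383, B 8.5383, C 9.3617, H₂O 9.3617
Sensible, products 25→220 °C: 1063 kJ/s
Q = ΔH = 347.37 kJ/s = 347.37 kW
Heat supplied = 20842 kJ/min

Q_in = 20800 kJ/min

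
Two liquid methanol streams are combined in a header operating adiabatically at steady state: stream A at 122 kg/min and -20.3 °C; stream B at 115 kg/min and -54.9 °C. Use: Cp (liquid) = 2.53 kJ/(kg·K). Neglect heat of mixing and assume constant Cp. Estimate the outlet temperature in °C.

Adiabatic, steady state ⇒ Σ ṁᵢCp,ᵢ(T_out − Tᵢ) = 0
T_out = Σ ṁᵢCp,ᵢTᵢ / Σ ṁᵢCp,ᵢ
      = -22239 / 599.61 = -37.089 °C

T_out = -37.1 °C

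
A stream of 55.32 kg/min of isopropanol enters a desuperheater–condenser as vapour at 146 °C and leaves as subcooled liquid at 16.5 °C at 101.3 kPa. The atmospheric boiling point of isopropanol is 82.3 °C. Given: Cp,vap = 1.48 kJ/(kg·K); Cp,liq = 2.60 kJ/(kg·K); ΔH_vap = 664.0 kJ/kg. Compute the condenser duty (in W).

vapour 146→82.3 °C: -94.276 kJ/kg
condensation at 82.3 °C: -664 kJ/kg
liquid 82.3→16.5 °C: -171.08 kJ/kg
Δh = -94.276 + -664 + -171.08 = -929.36 kJ/kg
Q = ṁ·Δh = 55.32 kg/min × -929.36 kJ/kg = -51412 kJ/min
|Q| = 856.87 kW = 856870 W

Q_c = 857000 W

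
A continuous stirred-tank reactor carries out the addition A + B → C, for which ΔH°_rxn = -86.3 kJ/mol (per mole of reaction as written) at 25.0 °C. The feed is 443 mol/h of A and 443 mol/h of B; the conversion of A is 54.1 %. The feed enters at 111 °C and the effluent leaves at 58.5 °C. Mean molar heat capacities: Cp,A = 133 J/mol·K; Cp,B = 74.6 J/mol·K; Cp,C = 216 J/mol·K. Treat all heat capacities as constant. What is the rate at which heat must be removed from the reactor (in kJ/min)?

Q_out = 424 kJ/min

Extent of reaction ξ = 0.541 × 443 = 239.66 mol/h
Reaction term: ξ·ΔH°_rxn = 239.66 × -86.3 = -20683 kJ/h
Sensible, feed 111→25 °C: -7909.1 kJ/h
Outlet flows (mol/h): A 203.34, B 203.34, C 239.66
Sensible, products 25→58.5 °C: 3148.3 kJ/h
Q = ΔH = -25444 kJ/h = -7.0677 kW
Heat removed = 424.06 kJ/min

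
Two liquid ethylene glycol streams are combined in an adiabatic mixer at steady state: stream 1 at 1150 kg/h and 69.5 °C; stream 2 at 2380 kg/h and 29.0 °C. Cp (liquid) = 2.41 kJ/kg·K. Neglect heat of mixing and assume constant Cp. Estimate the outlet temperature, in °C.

No heat crosses the boundary, so H_out = H_in.
Σ ṁᵢCp,ᵢTᵢ = 1150×2.41×69.5 + 2380×2.41×29.0 = 358960
Σ ṁᵢCp,ᵢ = 1150×2.41 + 2380×2.41 = 8507.3
T_out = 358960 / 8507.3 = 42.194 °C

T_out = 42.2 °C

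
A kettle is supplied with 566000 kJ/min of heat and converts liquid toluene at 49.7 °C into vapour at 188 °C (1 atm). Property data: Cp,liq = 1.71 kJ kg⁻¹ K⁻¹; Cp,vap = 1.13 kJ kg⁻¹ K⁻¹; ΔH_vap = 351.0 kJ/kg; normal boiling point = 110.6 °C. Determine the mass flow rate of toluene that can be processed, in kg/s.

Δh = 1.71×(110.6−49.7) + 351.0 + 1.13×(188−110.6) = 542.6 kJ/kg
Q = 566000 kJ/min = 9433.3 kJ/s = 9433.3 kJ/s
ṁ = Q/Δh = 9433.3 / 542.6 = 17.385 kg/s

ṁ = 17.4 kg/s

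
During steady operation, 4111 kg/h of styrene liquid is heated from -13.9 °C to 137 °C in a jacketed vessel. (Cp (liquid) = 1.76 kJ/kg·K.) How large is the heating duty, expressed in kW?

Q = ṁ·Cp·ΔT = 4111 × 1.76 × (137 − -13.9) = 1.0918e+06 kJ/h
Converting: 1.0918e+06 / 3600 s = 303.28 kW

Q = 303 kW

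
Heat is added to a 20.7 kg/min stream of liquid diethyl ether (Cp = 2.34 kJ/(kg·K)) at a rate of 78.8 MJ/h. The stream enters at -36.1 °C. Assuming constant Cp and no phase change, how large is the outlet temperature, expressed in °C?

Q = 78.8 MJ/h = 1313.3 kJ/min
ΔT = Q/(ṁ·Cp) = 1313.3/(20.7×2.34) = 27.114 K
T_out = -36.1 + 27.114 = -8.9863 °C

T_out = -8.99 °C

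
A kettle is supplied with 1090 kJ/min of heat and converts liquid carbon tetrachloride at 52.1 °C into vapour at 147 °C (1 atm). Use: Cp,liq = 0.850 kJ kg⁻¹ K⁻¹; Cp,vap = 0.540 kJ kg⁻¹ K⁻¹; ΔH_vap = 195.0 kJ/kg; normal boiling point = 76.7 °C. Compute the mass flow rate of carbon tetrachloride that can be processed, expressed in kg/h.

ṁ = 258 kg/h

Δh = 0.850×(76.7−52.1) + 195.0 + 0.540×(147−76.7) = 253.87 kJ/kg
Q = 1090 kJ/min = 18.167 kJ/s = 65400 kJ/h
ṁ = Q/Δh = 65400 / 253.87 = 257.61 kg/h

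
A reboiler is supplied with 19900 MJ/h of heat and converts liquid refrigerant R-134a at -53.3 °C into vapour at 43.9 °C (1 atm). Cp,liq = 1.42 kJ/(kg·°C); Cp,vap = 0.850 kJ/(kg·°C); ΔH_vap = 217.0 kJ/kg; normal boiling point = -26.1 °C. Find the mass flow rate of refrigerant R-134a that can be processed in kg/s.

Δh = 1.42×(-26.1−-53.3) + 217.0 + 0.850×(43.9−-26.1) = 315.12 kJ/kg
Q = 19900 MJ/h = 5527.8 kJ/s = 5527.8 kJ/s
ṁ = Q/Δh = 5527.8 / 315.12 = 17.542 kg/s

ṁ = 17.5 kg/s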